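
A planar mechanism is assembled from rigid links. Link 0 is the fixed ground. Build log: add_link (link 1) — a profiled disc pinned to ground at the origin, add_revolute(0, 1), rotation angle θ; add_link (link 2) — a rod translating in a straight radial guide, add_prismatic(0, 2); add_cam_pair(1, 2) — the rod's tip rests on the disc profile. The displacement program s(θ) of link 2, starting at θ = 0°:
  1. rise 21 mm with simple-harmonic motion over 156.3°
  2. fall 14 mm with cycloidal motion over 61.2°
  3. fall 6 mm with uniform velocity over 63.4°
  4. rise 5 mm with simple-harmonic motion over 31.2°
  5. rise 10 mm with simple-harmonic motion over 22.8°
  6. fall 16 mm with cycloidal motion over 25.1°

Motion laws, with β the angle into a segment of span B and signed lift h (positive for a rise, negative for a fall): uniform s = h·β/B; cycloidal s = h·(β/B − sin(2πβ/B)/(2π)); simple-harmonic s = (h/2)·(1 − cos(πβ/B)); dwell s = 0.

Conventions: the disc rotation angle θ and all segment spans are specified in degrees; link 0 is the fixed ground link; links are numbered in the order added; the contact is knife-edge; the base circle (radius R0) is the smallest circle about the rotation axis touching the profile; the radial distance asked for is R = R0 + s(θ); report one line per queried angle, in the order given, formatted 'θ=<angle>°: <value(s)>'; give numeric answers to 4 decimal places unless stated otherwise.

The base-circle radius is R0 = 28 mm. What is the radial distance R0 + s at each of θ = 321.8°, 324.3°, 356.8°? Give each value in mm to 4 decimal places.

seg 1 [0°–156.3°] simple-harmonic, h=21: full span → s += 21 → s = 21.0000
seg 2 [156.3°–217.5°] cycloidal, h=-14: full span → s += -14 → s = 7.0000
seg 3 [217.5°–280.9°] uniform, h=-6: full span → s += -6 → s = 1.0000
seg 4 [280.9°–312.1°] simple-harmonic, h=5: full span → s += 5 → s = 6.0000
seg 5 [312.1°–334.9°] simple-harmonic, h=10: θ=321.8° here. β=9.7, B=22.8. 10/2·(1 − cos(π·0.4254)) = 3.8395 → s = 9.8395
seg 5 [312.1°–334.9°] simple-harmonic, h=10: θ=324.3° here. β=12.2, B=22.8. 10/2·(1 − cos(π·0.5351)) = 5.5500 → s = 11.5500
seg 5 [312.1°–334.9°] simple-harmonic, h=10: full span → s += 10 → s = 16.0000
seg 6 [334.9°–360°] cycloidal, h=-16: θ=356.8° here. β=21.9, B=25.1. -16·(0.8725 − sin(2π·0.8725)/(2π)) = -15.7887 → s = 0.2113
θ=321.8°: R = R0 + s = 28 + 9.8395 = 37.8395
θ=324.3°: R = R0 + s = 28 + 11.5500 = 39.5500
θ=356.8°: R = R0 + s = 28 + 0.2113 = 28.2113

θ=321.8°: 37.8395
θ=324.3°: 39.5500
θ=356.8°: 28.2113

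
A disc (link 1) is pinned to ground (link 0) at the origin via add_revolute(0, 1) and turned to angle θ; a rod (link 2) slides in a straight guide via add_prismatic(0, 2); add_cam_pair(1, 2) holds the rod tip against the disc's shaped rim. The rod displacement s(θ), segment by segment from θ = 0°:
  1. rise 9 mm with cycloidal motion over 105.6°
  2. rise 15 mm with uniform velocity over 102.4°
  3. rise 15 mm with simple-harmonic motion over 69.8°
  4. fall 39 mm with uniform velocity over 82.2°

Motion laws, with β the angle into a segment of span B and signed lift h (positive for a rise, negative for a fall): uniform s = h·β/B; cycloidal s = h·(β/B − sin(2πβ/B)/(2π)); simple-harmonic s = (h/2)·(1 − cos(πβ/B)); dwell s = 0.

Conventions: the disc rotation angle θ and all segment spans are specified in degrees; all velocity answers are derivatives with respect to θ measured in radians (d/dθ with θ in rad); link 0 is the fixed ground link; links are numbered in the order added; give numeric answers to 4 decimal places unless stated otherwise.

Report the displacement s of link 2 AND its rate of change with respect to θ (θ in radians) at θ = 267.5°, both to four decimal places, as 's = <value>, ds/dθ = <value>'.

segment 1 (0° to 105.6°, cycloidal, h = 9) is passed completely: s = 0.0000 + (9) = 9.0000
segment 2 (105.6° to 208°, uniform, h = 15) is passed completely: s = 9.0000 + (15) = 24.0000
θ = 267.5° falls in segment 3 (208° to 277.8°, simple-harmonic, h = 15): β = 267.5 − 208 = 59.5°, B = 69.8°; Δs = 15/2·(1 − cos(π·0.8524)) = 14.2084; s = 24.0000 + 14.2084 = 38.2084
velocity in seg [208°–277.8°] (simple-harmonic), θ in radians: β = 59.5° = 1.0385 rad, B = 69.8° = 1.2182 rad; ds/dθ = (πh/(2B)) sin(πβ/B) = (π·15/(2·1.2182)) sin(π·0.8524) = 8.648506 mm/rad

s = 38.2084, ds/dθ = 8.6485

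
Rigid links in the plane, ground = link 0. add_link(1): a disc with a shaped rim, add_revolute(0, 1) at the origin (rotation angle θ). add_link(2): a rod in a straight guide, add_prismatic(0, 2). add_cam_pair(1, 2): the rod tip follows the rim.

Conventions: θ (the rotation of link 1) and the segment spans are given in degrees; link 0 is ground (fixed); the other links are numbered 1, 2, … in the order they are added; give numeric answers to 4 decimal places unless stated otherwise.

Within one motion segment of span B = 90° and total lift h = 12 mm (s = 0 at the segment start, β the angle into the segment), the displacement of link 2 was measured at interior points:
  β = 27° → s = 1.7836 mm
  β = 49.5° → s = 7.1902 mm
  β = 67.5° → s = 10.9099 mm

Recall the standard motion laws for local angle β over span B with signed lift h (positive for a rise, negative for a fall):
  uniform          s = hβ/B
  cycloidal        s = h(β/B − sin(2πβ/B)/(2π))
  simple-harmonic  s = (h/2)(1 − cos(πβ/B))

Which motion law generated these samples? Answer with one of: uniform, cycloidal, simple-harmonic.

candidates at β/B = r: uniform s = h·r (linear in β); cycloidal s = h·(r − sin(2πr)/(2π)); simple-harmonic s = (h/2)(1 − cos(πr))
β=27°: printed 1.7836 | uniform 3.6000, cycloidal 1.7836, simple-harmonic 2.4733
β=49.5°: printed 7.1902 | uniform 6.6000, cycloidal 7.1902, simple-harmonic 6.9386
β=67.5°: printed 10.9099 | uniform 9.0000, cycloidal 10.9099, simple-harmonic 10.2426
only one law matches every sample → cycloidal

cycloidal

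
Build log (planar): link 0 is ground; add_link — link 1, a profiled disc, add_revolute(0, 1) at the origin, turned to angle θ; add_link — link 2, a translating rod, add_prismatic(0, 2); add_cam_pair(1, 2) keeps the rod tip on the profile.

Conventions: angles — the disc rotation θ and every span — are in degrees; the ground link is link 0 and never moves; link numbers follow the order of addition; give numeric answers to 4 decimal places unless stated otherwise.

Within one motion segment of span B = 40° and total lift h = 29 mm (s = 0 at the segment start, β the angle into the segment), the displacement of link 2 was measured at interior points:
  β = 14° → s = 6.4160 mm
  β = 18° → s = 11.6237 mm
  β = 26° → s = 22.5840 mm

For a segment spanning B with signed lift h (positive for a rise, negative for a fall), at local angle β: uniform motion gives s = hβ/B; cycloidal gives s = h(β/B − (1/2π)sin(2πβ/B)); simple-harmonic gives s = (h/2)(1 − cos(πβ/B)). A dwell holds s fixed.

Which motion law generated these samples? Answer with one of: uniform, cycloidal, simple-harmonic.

candidates at β/B = r: uniform s = h·r (linear in β); cycloidal s = h·(r − sin(2πr)/(2π)); simple-harmonic s = (h/2)(1 − cos(πr))
β=14°: printed 6.4160 | uniform 10.1500, cycloidal 6.4160, simple-harmonic 7.9171
β=18°: printed 11.6237 | uniform 13.0500, cycloidal 11.6237, simple-harmonic 12.2317
β=26°: printed 22.5840 | uniform 18.8500, cycloidal 22.5840, simple-harmonic 21.0829
only one law matches every sample → cycloidal

cycloidal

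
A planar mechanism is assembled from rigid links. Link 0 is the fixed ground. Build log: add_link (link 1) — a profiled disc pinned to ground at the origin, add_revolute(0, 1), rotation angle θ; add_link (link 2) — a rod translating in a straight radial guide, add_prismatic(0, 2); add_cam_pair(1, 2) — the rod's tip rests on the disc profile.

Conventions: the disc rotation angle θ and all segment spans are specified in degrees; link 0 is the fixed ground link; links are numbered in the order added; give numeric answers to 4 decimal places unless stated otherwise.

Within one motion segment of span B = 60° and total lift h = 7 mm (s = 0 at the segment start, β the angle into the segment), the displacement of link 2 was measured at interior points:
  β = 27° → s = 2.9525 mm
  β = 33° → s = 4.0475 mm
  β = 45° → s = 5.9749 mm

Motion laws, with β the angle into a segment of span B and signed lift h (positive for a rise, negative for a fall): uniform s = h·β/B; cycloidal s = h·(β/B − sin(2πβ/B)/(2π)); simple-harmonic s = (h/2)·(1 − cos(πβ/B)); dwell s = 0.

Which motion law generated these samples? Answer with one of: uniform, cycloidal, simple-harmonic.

candidates at β/B = r: uniform s = h·r (linear in β); cycloidal s = h·(r − sin(2πr)/(2π)); simple-harmonic s = (h/2)(1 − cos(πr))
β=27°: printed 2.9525 | uniform 3.1500, cycloidal 2.8057, simple-harmonic 2.9525
β=33°: printed 4.0475 | uniform 3.8500, cycloidal 4.1943, simple-harmonic 4.0475
β=45°: printed 5.9749 | uniform 5.2500, cycloidal 6.3641, simple-harmonic 5.9749
only one law matches every sample → simple-harmonic

simple-harmonic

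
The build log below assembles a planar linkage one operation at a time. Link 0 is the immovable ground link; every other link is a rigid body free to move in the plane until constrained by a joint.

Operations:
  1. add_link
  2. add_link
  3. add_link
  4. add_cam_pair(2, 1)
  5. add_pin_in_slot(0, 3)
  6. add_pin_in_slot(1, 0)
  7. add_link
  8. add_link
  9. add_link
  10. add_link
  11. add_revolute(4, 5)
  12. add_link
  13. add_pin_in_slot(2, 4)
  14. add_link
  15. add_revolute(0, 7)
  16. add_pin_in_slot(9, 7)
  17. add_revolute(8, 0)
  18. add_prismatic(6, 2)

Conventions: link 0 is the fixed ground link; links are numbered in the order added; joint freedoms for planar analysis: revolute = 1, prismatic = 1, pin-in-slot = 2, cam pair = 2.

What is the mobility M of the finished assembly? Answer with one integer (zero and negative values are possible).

(L,J1,J2)=(1,0,0); link0 fixed
link1: (2,0,0)
link2: (3,0,0)
link3: (4,0,0)
C 2-1 [J2]: (4,0,1)
PS 0-3 [J2]: (4,0,2)
PS 1-0 [J2]: (4,0,3)
link4: (5,0,3)
link5: (6,0,3)
link6: (7,0,3)
link7: (8,0,3)
R 4-5 [J1]: (8,1,3)
link8: (9,1,3)
PS 2-4 [J2]: (9,1,4)
link9: (10,1,4)
R 0-7 [J1]: (10,2,4)
PS 9-7 [J2]: (10,2,5)
R 8-0 [J1]: (10,3,5)
P 6-2 [J1]: (10,4,5)
Grübler: 3·9 − 2·4 − 5 = 14

M = 14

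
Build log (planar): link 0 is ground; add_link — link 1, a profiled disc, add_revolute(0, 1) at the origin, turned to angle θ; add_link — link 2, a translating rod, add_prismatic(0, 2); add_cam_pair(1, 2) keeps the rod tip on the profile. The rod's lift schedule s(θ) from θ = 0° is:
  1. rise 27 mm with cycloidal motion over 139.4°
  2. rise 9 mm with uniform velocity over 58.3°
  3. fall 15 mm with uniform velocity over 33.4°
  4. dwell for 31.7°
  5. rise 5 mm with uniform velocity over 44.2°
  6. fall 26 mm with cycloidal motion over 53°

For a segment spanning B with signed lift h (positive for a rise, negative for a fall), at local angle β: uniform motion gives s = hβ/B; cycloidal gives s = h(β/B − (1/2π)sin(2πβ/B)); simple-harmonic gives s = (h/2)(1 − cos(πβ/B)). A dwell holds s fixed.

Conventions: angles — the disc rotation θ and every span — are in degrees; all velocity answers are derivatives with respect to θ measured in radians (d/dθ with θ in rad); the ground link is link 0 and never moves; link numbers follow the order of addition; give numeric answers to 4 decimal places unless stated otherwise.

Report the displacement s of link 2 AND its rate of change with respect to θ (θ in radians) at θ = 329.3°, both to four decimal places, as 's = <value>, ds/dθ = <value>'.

seg 1 [0°–139.4°] cycloidal, h=27: full span → s += 27 → s = 27.0000
seg 2 [139.4°–197.7°] uniform, h=9: full span → s += 9 → s = 36.0000
seg 3 [197.7°–231.1°] uniform, h=-15: full span → s += -15 → s = 21.0000
seg 4 [231.1°–262.8°] dwell: s stays 21.0000
seg 5 [262.8°–307°] uniform, h=5: full span → s += 5 → s = 26.0000
seg 6 [307°–360°] cycloidal, h=-26: θ=329.3° here. β=22.3, B=53. -26·(0.4208 − sin(2π·0.4208)/(2π)) = -8.9633 → s = 17.0367
velocity in seg [307°–360°] (cycloidal), θ in radians: β = 22.3° = 0.3892 rad, B = 53° = 0.9250 rad; ds/dθ = (h/B)(1 − cos(2πβ/B)) = ((-26)/0.9250)(1 − cos(2π·0.4208)) = -52.801968 mm/rad

s = 17.0367, ds/dθ = -52.8020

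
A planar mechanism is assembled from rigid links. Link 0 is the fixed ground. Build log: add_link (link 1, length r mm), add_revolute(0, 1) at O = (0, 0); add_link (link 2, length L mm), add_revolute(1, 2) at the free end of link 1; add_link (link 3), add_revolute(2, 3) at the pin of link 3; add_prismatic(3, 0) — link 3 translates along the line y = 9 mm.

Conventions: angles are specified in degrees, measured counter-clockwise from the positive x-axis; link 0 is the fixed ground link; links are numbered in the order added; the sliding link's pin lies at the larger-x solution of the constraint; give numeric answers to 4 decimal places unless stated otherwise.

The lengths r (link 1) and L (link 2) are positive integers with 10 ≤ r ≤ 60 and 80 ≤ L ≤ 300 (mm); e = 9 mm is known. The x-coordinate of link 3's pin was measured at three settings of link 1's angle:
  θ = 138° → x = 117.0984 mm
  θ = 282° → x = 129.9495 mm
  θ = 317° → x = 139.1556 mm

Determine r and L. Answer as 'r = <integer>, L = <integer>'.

constraint per measurement: (x − r cos θ)² + (r sin θ − e)² = L²
subtracting the θ₁ and θ₂ equations cancels the r² and L² terms:
r = (x₁² − x₂²) / (2[(x₁cos θ₁ + e sin θ₁) − (x₂cos θ₂ + e sin θ₂)]) = 16.0000 → r = 16
L² = (x₁ − r cos θ₁)² + (r sin θ₁ − e)² = 16640.9999 → L = 129.0000 → L = 129
check at θ₃=317°: x = 139.1556 (printed 139.1556) ✓

r = 16, L = 129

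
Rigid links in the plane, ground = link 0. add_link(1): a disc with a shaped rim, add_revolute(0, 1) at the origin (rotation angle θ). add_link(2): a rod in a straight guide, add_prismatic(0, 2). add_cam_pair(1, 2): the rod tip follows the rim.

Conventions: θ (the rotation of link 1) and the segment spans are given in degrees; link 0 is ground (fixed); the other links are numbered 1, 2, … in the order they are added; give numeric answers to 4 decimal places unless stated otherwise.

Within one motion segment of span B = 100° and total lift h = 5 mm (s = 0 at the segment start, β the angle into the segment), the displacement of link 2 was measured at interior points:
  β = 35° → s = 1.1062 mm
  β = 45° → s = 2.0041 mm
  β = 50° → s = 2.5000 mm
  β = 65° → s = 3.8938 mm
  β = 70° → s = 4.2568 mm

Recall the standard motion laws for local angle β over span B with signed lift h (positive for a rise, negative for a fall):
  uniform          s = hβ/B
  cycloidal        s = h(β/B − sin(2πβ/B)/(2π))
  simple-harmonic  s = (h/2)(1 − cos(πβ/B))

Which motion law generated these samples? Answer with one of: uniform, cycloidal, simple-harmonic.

candidates at β/B = r: uniform s = h·r (linear in β); cycloidal s = h·(r − sin(2πr)/(2π)); simple-harmonic s = (h/2)(1 − cos(πr))
β=35°: printed 1.1062 | uniform 1.7500, cycloidal 1.1062, simple-harmonic 1.3650
β=45°: printed 2.0041 | uniform 2.2500, cycloidal 2.0041, simple-harmonic 2.1089
β=50°: printed 2.5000 | uniform 2.5000, cycloidal 2.5000, simple-harmonic 2.5000
β=65°: printed 3.8938 | uniform 3.2500, cycloidal 3.8938, simple-harmonic 3.6350
β=70°: printed 4.2568 | uniform 3.5000, cycloidal 4.2568, simple-harmonic 3.9695
only one law matches every sample → cycloidal

cycloidal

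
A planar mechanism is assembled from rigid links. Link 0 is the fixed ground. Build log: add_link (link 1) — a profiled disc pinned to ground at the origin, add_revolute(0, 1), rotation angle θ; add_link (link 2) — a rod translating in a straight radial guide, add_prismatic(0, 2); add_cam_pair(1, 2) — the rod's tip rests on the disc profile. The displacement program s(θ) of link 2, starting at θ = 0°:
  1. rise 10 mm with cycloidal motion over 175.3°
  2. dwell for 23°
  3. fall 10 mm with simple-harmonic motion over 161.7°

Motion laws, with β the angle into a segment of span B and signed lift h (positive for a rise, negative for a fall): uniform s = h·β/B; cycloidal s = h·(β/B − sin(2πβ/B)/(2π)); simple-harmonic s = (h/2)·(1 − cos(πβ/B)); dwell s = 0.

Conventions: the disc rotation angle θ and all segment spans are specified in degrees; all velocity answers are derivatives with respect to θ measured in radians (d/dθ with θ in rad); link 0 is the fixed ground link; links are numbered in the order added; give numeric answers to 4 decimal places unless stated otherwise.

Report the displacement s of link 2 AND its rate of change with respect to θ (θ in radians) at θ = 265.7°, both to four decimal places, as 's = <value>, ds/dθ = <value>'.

seg 1 [0°–175.3°] cycloidal, h=10: full span → s += 10 → s = 10.0000
seg 2 [175.3°–198.3°] dwell: s stays 10.0000
seg 3 [198.3°–360°] simple-harmonic, h=-10: θ=265.7° here. β=67.4, B=161.7. -10/2·(1 − cos(π·0.4168)) = -3.7083 → s = 6.2917
velocity in seg [198.3°–360°] (simple-harmonic), θ in radians: β = 67.4° = 1.1764 rad, B = 161.7° = 2.8222 rad; ds/dθ = (πh/(2B)) sin(πβ/B) = (π·(-10)/(2·2.8222)) sin(π·0.4168) = -5.376910 mm/rad

s = 6.2917, ds/dθ = -5.3769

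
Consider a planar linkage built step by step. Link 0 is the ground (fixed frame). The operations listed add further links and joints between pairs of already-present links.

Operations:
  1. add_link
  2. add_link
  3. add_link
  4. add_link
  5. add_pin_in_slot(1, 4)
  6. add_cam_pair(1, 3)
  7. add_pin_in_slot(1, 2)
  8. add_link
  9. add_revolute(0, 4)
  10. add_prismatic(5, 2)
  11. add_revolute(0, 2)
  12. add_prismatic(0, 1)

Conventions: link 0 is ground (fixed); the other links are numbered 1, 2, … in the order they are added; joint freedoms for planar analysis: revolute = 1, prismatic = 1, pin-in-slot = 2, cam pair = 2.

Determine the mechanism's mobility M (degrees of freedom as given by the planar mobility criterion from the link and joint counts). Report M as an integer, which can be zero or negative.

link 0 = ground. State L|J1|J2 = 1|0|0
+link1  2|0|0
+link2  3|0|0
+link3  4|0|0
+link4  5|0|0
PS(1,4) f=2→J2  5|0|1
C(1,3) f=2→J2  5|0|2
PS(1,2) f=2→J2  5|0|3
+link5  6|0|3
R(0,4) f=1→J1  6|1|3
P(5,2) f=1→J1  6|2|3
R(0,2) f=1→J1  6|3|3
P(0,1) f=1→J1  6|4|3
M = 3(6−1)−2·4−3 = 15−8−3 = 4

M = 4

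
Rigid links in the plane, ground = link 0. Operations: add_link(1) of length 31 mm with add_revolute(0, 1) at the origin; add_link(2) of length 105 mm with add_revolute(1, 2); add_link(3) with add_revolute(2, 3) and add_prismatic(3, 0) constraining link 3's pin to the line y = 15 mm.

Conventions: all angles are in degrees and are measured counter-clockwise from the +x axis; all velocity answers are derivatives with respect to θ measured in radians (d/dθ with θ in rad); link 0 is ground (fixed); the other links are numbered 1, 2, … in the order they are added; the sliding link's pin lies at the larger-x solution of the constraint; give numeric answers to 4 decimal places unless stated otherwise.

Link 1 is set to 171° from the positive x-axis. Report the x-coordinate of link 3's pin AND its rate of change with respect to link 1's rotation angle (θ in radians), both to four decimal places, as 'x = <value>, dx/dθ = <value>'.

geometry: r = 31 mm, L = 105 mm, e = 15 mm
crank pin P = (r cos θ, r sin θ) = (-30.618339, 4.849468)
h = r sin θ − e = 4.849468 − 15 = -10.150532
x = r cos θ + √(L² − h²) = -30.618339 + 104.508214 = 73.889875
dx/dθ = −r sin θ − h·r cos θ/√(L² − h²) (θ in radians; h = -10.150532) = -7.823325

x = 73.8899, dx/dθ = -7.8233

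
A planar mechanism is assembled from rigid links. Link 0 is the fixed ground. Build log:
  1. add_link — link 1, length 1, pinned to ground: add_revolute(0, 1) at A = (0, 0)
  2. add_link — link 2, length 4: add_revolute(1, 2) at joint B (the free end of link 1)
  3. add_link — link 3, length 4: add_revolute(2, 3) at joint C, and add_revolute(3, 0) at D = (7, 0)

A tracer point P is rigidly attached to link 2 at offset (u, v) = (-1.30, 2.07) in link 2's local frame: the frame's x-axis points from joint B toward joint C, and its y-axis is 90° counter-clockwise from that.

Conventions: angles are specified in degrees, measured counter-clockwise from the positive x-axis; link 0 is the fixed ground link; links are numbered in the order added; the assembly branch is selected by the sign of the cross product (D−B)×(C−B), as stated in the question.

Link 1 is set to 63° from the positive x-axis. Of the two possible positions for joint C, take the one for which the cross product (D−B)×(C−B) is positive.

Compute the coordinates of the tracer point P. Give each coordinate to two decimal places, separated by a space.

A=(0,0), D=(7.00,0)
B = A + 1.00·(cos63°, sin63°) = (0.4540, 0.8910)
|BD| = 6.6064
circle(B,4.00) ∩ circle(D,4.00): a=3.3032, h=2.2559
  candidates: C₊=(4.0312,2.6808) cross=14.903; C₋=(3.4227,-1.7898) cross=-14.903
  branch + wants cross > 0 → take C=(4.0312,2.6808) (cross=14.903)
ex = (C−B)/|BC| = (0.8943,0.4474); ey = (-0.4474,0.8943)
P = B + -1.30·ex + 2.07·ey = (-1.6348,2.1606)

-1.63 2.16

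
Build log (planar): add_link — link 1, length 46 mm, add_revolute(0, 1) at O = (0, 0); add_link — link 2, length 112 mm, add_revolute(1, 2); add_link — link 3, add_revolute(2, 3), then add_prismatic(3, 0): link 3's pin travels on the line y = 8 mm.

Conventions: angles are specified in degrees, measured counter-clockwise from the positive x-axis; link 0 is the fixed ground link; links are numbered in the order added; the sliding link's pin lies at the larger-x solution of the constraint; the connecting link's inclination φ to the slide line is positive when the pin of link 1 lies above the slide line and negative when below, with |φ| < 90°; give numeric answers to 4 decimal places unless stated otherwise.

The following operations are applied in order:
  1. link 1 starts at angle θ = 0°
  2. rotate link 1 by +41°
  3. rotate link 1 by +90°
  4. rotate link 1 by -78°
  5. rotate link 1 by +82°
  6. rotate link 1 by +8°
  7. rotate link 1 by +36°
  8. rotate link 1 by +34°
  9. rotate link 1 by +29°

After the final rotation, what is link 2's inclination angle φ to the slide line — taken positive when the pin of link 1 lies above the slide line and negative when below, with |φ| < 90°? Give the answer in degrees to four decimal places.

geometry: r = 46 mm, L = 112 mm, e = 8 mm; θ starts at 0°
rotate link 1 by +41°: θ ← 0° +41° = 41°
rotate link 1 by +90°: θ ← 41° +90° = 131°
rotate link 1 by -78°: θ ← 131° -78° = 53°
rotate link 1 by +82°: θ ← 53° +82° = 135°
rotate link 1 by +8°: θ ← 135° +8° = 143°
rotate link 1 by +36°: θ ← 143° +36° = 179°
rotate link 1 by +34°: θ ← 179° +34° = 213°
rotate link 1 by +29°: θ ← 213° +29° = 242°
h = r sin θ − e = -40.615589 − 8 = -48.615589
sin φ = h / L = -48.615589 / 112 = -0.43406776
φ = arcsin(-0.43406776) = -25.725989°

-25.7260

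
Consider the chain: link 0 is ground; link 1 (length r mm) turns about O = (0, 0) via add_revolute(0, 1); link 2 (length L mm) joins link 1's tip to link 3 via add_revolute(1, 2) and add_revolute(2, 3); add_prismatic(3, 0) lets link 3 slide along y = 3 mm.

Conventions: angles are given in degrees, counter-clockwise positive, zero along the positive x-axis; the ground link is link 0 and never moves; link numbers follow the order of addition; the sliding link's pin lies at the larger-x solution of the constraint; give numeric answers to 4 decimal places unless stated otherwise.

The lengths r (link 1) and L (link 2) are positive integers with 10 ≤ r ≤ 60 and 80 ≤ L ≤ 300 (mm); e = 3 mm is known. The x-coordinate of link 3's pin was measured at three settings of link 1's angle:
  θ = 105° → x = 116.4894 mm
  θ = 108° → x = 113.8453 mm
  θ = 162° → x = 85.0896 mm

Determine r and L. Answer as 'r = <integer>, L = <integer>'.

constraint per measurement: (x − r cos θ)² + (r sin θ − e)² = L²
subtracting the θ₁ and θ₂ equations cancels the r² and L² terms:
r = (x₁² − x₂²) / (2[(x₁cos θ₁ + e sin θ₁) − (x₂cos θ₂ + e sin θ₂)]) = 60.0020 → r = 60
L² = (x₁ − r cos θ₁)² + (r sin θ₁ − e)² = 20449.0080 → L = 143.0000 → L = 143
check at θ₃=162°: x = 85.0896 (printed 85.0896) ✓

r = 60, L = 143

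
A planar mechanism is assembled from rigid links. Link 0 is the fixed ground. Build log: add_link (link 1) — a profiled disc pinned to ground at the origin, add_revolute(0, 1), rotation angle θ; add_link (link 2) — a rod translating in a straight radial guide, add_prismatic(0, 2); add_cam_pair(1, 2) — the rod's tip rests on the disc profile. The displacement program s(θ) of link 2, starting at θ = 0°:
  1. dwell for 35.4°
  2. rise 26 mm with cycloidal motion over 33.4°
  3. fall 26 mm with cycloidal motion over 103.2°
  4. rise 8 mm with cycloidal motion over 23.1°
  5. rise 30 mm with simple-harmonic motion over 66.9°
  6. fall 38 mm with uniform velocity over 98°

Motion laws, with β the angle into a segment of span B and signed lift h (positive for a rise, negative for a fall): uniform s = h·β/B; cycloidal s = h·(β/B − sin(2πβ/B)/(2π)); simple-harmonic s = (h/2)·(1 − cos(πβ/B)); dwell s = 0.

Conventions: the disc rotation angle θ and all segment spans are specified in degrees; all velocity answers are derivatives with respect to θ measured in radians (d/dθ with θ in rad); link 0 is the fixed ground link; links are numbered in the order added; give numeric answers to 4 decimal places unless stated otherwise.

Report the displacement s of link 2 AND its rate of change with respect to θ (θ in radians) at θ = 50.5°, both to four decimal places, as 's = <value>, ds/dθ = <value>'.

seg 1 [0°–35.4°] dwell: s stays 0.0000
seg 2 [35.4°–68.8°] cycloidal, h=26: θ=50.5° here. β=15.1, B=33.4. 26·(0.4521 − sin(2π·0.4521)/(2π)) = 10.5277 → s = 10.5277
velocity in seg [35.4°–68.8°] (cycloidal), θ in radians: β = 15.1° = 0.2635 rad, B = 33.4° = 0.5829 rad; ds/dθ = (h/B)(1 − cos(2πβ/B)) = (26/0.5829)(1 − cos(2π·0.4521)) = 87.197868 mm/rad

s = 10.5277, ds/dθ = 87.1979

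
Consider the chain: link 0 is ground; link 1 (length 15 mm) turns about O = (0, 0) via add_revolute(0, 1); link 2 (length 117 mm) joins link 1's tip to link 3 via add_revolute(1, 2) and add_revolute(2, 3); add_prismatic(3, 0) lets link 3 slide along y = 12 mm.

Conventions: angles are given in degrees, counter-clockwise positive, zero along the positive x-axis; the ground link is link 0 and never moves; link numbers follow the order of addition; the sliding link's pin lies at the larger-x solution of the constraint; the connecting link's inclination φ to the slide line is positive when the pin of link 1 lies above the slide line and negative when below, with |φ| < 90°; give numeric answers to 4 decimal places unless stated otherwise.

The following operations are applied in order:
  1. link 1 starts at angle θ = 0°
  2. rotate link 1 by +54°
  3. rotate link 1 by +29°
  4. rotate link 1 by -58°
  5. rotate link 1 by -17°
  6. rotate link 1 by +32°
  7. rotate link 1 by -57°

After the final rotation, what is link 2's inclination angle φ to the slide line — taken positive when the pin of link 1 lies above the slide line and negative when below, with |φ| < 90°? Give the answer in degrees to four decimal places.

geometry: r = 15 mm, L = 117 mm, e = 12 mm; θ starts at 0°
rotate link 1 by +54°: θ ← 0° +54° = 54°
rotate link 1 by +29°: θ ← 54° +29° = 83°
rotate link 1 by -58°: θ ← 83° -58° = 25°
rotate link 1 by -17°: θ ← 25° -17° = 8°
rotate link 1 by +32°: θ ← 8° +32° = 40°
rotate link 1 by -57°: θ ← 40° -57° = -17°
h = r sin θ − e = -4.385576 − 12 = -16.385576
sin φ = h / L = -16.385576 / 117 = -0.14004765
φ = arcsin(-0.14004765) = -8.050604°

-8.0506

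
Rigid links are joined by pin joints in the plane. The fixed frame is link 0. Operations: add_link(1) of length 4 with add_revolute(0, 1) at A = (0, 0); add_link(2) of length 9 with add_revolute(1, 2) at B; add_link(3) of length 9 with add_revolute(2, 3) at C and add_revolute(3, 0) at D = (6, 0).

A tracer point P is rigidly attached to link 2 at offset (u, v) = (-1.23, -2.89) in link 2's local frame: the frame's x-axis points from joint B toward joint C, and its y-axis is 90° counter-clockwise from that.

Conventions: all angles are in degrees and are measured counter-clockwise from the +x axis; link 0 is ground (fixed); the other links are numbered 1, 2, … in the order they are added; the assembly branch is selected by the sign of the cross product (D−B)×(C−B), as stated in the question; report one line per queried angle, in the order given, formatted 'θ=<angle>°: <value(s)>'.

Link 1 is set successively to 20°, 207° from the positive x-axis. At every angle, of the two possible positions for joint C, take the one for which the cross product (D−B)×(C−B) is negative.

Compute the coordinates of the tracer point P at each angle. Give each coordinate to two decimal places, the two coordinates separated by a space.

A=(0,0), D=(6.00,0)
θ=20°: B = A + 4.00·(cos20°, sin20°) = (3.7588, 1.3681)
θ=20°: |BD| = 2.6258
θ=20°: circle(B,9.00) ∩ circle(D,9.00): a=1.3129, h=8.9037
θ=20°:   candidates: C₊=(9.5184,8.2838) cross=23.379; C₋=(0.2404,-6.9157) cross=-23.379
θ=20°:   branch - wants cross < 0 → take C=(0.2404,-6.9157) (cross=-23.379)
θ=20°: ex = (C−B)/|BC| = (-0.3909,-0.9204); ey = (0.9204,-0.3909)
θ=20°: P = B + -1.23·ex + -2.89·ey = (1.5796,3.6300)
θ=207°: B = A + 4.00·(cos207°, sin207°) = (-3.5640, -1.8160)
θ=207°: |BD| = 9.7349
θ=207°: circle(B,9.00) ∩ circle(D,9.00): a=4.8675, h=7.5702
θ=207°:   candidates: C₊=(-0.1942,6.5293) cross=73.695; C₋=(2.6301,-8.3453) cross=-73.695
θ=207°:   branch - wants cross < 0 → take C=(2.6301,-8.3453) (cross=-73.695)
θ=207°: ex = (C−B)/|BC| = (0.6882,-0.7255); ey = (0.7255,0.6882)
θ=207°: P = B + -1.23·ex + -2.89·ey = (-6.5072,-2.9126)

θ=20°: 1.58 3.63
θ=207°: -6.51 -2.91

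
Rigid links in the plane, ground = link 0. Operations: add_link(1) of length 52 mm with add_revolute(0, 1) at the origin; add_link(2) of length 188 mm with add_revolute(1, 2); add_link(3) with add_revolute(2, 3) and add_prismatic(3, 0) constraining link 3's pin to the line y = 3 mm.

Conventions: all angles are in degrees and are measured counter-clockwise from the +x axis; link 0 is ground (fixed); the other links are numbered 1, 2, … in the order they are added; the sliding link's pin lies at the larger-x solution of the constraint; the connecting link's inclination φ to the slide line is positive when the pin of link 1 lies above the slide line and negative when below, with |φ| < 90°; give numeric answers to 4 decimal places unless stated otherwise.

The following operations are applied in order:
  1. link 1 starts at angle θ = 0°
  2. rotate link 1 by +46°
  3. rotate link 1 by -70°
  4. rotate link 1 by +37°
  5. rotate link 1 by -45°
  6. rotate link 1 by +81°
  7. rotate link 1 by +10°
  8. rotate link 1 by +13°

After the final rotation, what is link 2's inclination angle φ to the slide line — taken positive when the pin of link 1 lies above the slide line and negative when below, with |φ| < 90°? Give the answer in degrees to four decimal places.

geometry: r = 52 mm, L = 188 mm, e = 3 mm; θ starts at 0°
rotate link 1 by +46°: θ ← 0° +46° = 46°
rotate link 1 by -70°: θ ← 46° -70° = -24°
rotate link 1 by +37°: θ ← -24° +37° = 13°
rotate link 1 by -45°: θ ← 13° -45° = -32°
rotate link 1 by +81°: θ ← -32° +81° = 49°
rotate link 1 by +10°: θ ← 49° +10° = 59°
rotate link 1 by +13°: θ ← 59° +13° = 72°
h = r sin θ − e = 49.454939 − 3 = 46.454939
sin φ = h / L = 46.454939 / 188 = 0.24710074
φ = arcsin(0.24710074) = 14.306015°

14.3060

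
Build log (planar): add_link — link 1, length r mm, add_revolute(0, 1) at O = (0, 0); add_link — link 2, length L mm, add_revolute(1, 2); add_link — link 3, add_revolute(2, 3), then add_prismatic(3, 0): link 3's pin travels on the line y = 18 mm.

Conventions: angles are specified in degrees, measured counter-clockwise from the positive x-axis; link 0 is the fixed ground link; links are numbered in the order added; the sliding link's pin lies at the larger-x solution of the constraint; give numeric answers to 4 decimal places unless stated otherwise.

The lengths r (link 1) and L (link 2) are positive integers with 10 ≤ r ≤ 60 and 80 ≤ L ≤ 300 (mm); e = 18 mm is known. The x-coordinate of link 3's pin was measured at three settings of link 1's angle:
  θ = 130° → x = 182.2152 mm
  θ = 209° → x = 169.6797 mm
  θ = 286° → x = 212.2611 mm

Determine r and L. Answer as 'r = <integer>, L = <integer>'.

constraint per measurement: (x − r cos θ)² + (r sin θ − e)² = L²
subtracting the θ₁ and θ₂ equations cancels the r² and L² terms:
r = (x₁² − x₂²) / (2[(x₁cos θ₁ + e sin θ₁) − (x₂cos θ₂ + e sin θ₂)]) = 41.0000 → r = 41
L² = (x₁ − r cos θ₁)² + (r sin θ₁ − e)² = 43681.0027 → L = 209.0000 → L = 209
check at θ₃=286°: x = 212.2611 (printed 212.2611) ✓

r = 41, L = 209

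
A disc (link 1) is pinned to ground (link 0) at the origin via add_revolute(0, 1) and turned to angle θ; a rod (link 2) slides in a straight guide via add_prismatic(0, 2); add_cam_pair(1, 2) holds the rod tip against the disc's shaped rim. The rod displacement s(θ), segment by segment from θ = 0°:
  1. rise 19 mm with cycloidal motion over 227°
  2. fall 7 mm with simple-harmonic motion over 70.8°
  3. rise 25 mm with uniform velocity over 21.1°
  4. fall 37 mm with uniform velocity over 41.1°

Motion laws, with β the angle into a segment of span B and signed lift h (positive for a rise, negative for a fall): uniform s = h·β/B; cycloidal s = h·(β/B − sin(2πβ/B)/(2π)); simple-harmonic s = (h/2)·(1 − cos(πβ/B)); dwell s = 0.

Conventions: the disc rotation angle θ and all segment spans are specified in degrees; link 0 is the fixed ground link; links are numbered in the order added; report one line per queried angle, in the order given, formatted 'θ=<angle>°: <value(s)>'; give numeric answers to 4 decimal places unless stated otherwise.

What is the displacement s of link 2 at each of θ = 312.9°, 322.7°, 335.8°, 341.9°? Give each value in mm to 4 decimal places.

segment 1 (0° to 227°, cycloidal, h = 19) is passed completely: s = 0.0000 + (19) = 19.0000
segment 2 (227° to 297.8°, simple-harmonic, h = -7) is passed completely: s = 19.0000 + (-7) = 12.0000
θ = 312.9° falls in segment 3 (297.8° to 318.9°, uniform, h = 25): β = 312.9 − 297.8 = 15.1°, B = 21.1°; Δs = 25·15.1/21.1 = 17.8910; s = 12.0000 + 17.8910 = 29.8910
segment 3 (297.8° to 318.9°, uniform, h = 25) is passed completely: s = 12.0000 + (25) = 37.0000
θ = 322.7° falls in segment 4 (318.9° to 360°, uniform, h = -37): β = 322.7 − 318.9 = 3.8°, B = 41.1°; Δs = -37·3.8/41.1 = -3.4209; s = 37.0000 − 3.4209 = 33.5791
θ = 335.8° falls in segment 4 (318.9° to 360°, uniform, h = -37): β = 335.8 − 318.9 = 16.9°, B = 41.1°; Δs = -37·16.9/41.1 = -15.2141; s = 37.0000 − 15.2141 = 21.7859
θ = 341.9° falls in segment 4 (318.9° to 360°, uniform, h = -37): β = 341.9 − 318.9 = 23°, B = 41.1°; Δs = -37·23/41.1 = -20.7056; s = 37.0000 − 20.7056 = 16.2944

θ=312.9°: 29.8910
θ=322.7°: 33.5791
θ=335.8°: 21.7859
θ=341.9°: 16.2944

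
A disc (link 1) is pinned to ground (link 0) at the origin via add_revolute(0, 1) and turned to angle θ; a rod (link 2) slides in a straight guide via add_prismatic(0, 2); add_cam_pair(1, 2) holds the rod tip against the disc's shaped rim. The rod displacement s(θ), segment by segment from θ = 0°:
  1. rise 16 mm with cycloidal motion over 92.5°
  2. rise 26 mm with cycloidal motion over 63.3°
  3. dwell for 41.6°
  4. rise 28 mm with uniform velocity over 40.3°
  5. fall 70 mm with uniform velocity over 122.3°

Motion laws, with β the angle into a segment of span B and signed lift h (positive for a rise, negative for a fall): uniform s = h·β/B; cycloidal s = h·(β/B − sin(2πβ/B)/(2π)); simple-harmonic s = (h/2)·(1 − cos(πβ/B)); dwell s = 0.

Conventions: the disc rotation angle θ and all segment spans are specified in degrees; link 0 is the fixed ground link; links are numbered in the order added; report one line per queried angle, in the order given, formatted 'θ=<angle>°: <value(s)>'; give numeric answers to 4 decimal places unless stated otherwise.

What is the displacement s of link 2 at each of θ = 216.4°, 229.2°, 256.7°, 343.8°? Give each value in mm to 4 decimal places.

segment 1 (0° to 92.5°, cycloidal, h = 16) is passed completely: s = 0.0000 + (16) = 16.0000
segment 2 (92.5° to 155.8°, cycloidal, h = 26) is passed completely: s = 16.0000 + (26) = 42.0000
segment 3 (155.8° to 197.4°, dwell): s unchanged at 42.0000
θ = 216.4° falls in segment 4 (197.4° to 237.7°, uniform, h = 28): β = 216.4 − 197.4 = 19°, B = 40.3°; Δs = 28·19/40.3 = 13.2010; s = 42.0000 + 13.2010 = 55.2010
θ = 229.2° falls in segment 4 (197.4° to 237.7°, uniform, h = 28): β = 229.2 − 197.4 = 31.8°, B = 40.3°; Δs = 28·31.8/40.3 = 22.0943; s = 42.0000 + 22.0943 = 64.0943
segment 4 (197.4° to 237.7°, uniform, h = 28) is passed completely: s = 42.0000 + (28) = 70.0000
θ = 256.7° falls in segment 5 (237.7° to 360°, uniform, h = -70): β = 256.7 − 237.7 = 19°, B = 122.3°; Δs = -70·19/122.3 = -10.8749; s = 70.0000 − 10.8749 = 59.1251
θ = 343.8° falls in segment 5 (237.7° to 360°, uniform, h = -70): β = 343.8 − 237.7 = 106.1°, B = 122.3°; Δs = -70·106.1/122.3 = -60.7277; s = 70.0000 − 60.7277 = 9.2723

θ=216.4°: 55.2010
θ=229.2°: 64.0943
θ=256.7°: 59.1251
θ=343.8°: 9.2723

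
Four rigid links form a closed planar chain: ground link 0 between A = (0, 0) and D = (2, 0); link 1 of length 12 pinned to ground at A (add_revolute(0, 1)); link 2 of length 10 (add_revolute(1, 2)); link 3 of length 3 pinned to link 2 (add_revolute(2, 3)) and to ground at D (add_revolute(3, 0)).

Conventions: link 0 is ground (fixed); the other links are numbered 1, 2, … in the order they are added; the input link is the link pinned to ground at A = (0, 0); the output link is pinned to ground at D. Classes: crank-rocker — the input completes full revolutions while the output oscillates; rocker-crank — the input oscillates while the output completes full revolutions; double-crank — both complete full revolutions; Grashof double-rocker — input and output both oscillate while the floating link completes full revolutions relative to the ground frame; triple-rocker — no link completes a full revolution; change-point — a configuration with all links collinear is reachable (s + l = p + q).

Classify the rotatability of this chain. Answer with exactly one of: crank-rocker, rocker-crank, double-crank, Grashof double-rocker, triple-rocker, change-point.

lengths: ground=2, input=12, coupler=10, output=3
sorted: s=2 (shortest), l=12 (longest), p+q=13
s + l = 14 vs p + q = 13
s + l > p + q → non-Grashof → no link fully rotates → triple-rocker

triple-rocker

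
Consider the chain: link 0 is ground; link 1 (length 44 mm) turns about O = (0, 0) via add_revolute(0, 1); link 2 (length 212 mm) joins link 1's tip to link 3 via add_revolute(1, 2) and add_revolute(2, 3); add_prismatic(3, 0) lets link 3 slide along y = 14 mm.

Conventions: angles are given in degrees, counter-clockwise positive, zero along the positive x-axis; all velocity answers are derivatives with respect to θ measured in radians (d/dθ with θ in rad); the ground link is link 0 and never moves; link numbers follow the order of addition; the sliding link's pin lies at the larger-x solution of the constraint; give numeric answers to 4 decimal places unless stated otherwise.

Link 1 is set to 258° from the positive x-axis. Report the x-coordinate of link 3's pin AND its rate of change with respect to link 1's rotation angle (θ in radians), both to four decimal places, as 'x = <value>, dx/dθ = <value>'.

geometry: r = 44 mm, L = 212 mm, e = 14 mm
crank pin P = (r cos θ, r sin θ) = (-9.148114, -43.038494)
h = r sin θ − e = -43.038494 − 14 = -57.038494
x = r cos θ + √(L² − h²) = -9.148114 + 204.182786 = 195.034672
dx/dθ = −r sin θ − h·r cos θ/√(L² − h²) (θ in radians; h = -57.038494) = 40.482967

x = 195.0347, dx/dθ = 40.4830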